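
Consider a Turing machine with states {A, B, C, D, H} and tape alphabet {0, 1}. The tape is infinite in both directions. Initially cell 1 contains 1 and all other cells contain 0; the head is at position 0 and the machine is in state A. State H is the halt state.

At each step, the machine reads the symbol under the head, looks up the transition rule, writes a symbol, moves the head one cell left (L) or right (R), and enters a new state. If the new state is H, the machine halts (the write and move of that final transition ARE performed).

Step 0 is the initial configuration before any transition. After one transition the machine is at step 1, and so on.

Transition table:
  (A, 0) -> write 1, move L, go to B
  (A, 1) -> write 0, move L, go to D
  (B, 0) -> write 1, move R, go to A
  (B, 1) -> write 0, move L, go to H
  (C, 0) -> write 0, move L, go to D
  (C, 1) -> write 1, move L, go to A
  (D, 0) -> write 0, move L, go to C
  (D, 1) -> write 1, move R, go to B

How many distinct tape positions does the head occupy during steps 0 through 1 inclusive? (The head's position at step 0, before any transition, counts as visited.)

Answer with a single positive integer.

Answer: 2

Derivation:
Step 1: in state A at pos 0, read 0 -> (A,0)->write 1,move L,goto B. Now: state=B, head=-1, tape[-2..2]=00110 (head:  ^)
Head positions at steps 0..1: starting at 0, distinct positions visited = {-1, 0} -> 2 position(s)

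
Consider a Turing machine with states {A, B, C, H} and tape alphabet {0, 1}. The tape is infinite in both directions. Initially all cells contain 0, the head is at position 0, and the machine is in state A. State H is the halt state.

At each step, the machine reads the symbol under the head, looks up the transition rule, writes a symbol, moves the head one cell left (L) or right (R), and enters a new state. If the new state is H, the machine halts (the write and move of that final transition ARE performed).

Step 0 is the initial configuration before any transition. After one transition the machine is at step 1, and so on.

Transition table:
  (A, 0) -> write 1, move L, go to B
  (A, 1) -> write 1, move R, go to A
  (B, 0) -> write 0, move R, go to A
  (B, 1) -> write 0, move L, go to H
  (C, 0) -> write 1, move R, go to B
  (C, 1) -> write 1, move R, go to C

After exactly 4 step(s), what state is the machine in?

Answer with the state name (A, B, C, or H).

Step 1: in state A at pos 0, read 0 -> (A,0)->write 1,move L,goto B. Now: state=B, head=-1, tape[-2..1]=0010 (head:  ^)
Step 2: in state B at pos -1, read 0 -> (B,0)->write 0,move R,goto A. Now: state=A, head=0, tape[-2..1]=0010 (head:   ^)
Step 3: in state A at pos 0, read 1 -> (A,1)->write 1,move R,goto A. Now: state=A, head=1, tape[-2..2]=00100 (head:    ^)
Step 4: in state A at pos 1, read 0 -> (A,0)->write 1,move L,goto B. Now: state=B, head=0, tape[-2..2]=00110 (head:   ^)

Answer: B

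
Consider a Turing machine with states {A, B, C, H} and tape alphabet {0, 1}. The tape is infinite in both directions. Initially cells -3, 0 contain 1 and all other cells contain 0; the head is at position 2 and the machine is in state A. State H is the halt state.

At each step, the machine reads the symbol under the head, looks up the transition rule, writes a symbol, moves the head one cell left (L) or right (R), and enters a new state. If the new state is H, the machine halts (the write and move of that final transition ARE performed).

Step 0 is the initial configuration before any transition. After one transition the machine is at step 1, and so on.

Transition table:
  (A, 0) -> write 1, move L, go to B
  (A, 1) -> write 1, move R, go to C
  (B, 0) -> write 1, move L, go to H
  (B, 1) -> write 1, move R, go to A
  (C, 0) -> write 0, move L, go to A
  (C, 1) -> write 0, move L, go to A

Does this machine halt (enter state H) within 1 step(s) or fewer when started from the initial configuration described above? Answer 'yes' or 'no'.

Answer: no

Derivation:
Step 1: in state A at pos 2, read 0 -> (A,0)->write 1,move L,goto B. Now: state=B, head=1, tape[-4..3]=01001010 (head:      ^)
After 1 step(s): state = B (not H) -> not halted within 1 -> no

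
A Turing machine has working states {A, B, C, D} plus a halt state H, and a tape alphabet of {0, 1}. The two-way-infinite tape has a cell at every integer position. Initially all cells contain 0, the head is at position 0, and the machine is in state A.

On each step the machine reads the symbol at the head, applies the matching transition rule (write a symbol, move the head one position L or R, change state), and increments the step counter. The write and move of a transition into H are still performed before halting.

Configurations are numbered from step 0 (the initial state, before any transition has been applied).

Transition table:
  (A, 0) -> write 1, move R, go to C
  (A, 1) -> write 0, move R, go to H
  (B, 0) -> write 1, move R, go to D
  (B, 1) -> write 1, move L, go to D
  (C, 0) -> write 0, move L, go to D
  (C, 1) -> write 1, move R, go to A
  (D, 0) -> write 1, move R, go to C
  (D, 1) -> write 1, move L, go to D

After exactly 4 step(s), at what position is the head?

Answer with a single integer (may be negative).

Answer: 0

Derivation:
Step 1: in state A at pos 0, read 0 -> (A,0)->write 1,move R,goto C. Now: state=C, head=1, tape[-1..2]=0100 (head:   ^)
Step 2: in state C at pos 1, read 0 -> (C,0)->write 0,move L,goto D. Now: state=D, head=0, tape[-1..2]=0100 (head:  ^)
Step 3: in state D at pos 0, read 1 -> (D,1)->write 1,move L,goto D. Now: state=D, head=-1, tape[-2..2]=00100 (head:  ^)
Step 4: in state D at pos -1, read 0 -> (D,0)->write 1,move R,goto C. Now: state=C, head=0, tape[-2..2]=01100 (head:   ^)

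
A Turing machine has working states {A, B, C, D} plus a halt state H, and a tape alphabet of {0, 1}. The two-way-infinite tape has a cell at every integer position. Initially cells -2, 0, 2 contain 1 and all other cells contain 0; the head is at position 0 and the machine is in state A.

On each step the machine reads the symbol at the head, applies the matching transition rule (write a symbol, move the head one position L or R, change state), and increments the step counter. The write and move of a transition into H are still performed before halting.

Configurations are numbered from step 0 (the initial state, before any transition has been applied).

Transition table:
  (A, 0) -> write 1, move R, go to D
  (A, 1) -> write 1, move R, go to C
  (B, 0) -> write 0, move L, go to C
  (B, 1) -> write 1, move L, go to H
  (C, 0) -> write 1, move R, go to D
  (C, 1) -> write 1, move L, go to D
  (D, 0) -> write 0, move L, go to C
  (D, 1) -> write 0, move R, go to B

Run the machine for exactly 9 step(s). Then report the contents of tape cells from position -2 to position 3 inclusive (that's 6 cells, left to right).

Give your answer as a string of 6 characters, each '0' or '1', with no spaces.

Step 1: in state A at pos 0, read 1 -> (A,1)->write 1,move R,goto C. Now: state=C, head=1, tape[-3..3]=0101010 (head:     ^)
Step 2: in state C at pos 1, read 0 -> (C,0)->write 1,move R,goto D. Now: state=D, head=2, tape[-3..3]=0101110 (head:      ^)
Step 3: in state D at pos 2, read 1 -> (D,1)->write 0,move R,goto B. Now: state=B, head=3, tape[-3..4]=01011000 (head:       ^)
Step 4: in state B at pos 3, read 0 -> (B,0)->write 0,move L,goto C. Now: state=C, head=2, tape[-3..4]=01011000 (head:      ^)
Step 5: in state C at pos 2, read 0 -> (C,0)->write 1,move R,goto D. Now: state=D, head=3, tape[-3..4]=01011100 (head:       ^)
Step 6: in state D at pos 3, read 0 -> (D,0)->write 0,move L,goto C. Now: state=C, head=2, tape[-3..4]=01011100 (head:      ^)
Step 7: in state C at pos 2, read 1 -> (C,1)->write 1,move L,goto D. Now: state=D, head=1, tape[-3..4]=01011100 (head:     ^)
Step 8: in state D at pos 1, read 1 -> (D,1)->write 0,move R,goto B. Now: state=B, head=2, tape[-3..4]=01010100 (head:      ^)
Step 9: in state B at pos 2, read 1 -> (B,1)->write 1,move L,goto H. Now: state=H, head=1, tape[-3..4]=01010100 (head:     ^)

Answer: 101010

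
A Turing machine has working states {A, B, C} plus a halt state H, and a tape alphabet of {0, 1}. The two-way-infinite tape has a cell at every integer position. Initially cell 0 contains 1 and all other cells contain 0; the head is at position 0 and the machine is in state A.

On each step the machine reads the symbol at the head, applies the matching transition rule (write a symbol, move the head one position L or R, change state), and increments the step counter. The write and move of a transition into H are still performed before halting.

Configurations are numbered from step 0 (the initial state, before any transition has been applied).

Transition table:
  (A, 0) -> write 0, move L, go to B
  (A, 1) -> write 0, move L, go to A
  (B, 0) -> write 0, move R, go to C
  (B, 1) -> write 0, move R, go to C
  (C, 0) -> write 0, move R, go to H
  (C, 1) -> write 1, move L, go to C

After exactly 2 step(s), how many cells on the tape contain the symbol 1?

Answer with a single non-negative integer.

Answer: 0

Derivation:
Step 1: in state A at pos 0, read 1 -> (A,1)->write 0,move L,goto A. Now: state=A, head=-1, tape[-2..1]=0000 (head:  ^)
Step 2: in state A at pos -1, read 0 -> (A,0)->write 0,move L,goto B. Now: state=B, head=-2, tape[-3..1]=00000 (head:  ^)
No cell contains 1 after step 2 -> 0 cell(s)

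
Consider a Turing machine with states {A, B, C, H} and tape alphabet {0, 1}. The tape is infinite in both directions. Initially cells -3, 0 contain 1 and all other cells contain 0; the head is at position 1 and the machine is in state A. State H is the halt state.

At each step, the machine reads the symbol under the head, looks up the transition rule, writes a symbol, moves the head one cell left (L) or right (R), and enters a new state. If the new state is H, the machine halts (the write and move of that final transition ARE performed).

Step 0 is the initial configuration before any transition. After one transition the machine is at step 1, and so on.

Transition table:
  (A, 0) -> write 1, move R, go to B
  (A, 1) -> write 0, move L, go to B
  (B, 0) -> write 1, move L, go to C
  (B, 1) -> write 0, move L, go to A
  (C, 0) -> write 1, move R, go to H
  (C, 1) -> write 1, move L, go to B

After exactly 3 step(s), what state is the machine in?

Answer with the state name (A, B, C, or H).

Step 1: in state A at pos 1, read 0 -> (A,0)->write 1,move R,goto B. Now: state=B, head=2, tape[-4..3]=01001100 (head:       ^)
Step 2: in state B at pos 2, read 0 -> (B,0)->write 1,move L,goto C. Now: state=C, head=1, tape[-4..3]=01001110 (head:      ^)
Step 3: in state C at pos 1, read 1 -> (C,1)->write 1,move L,goto B. Now: state=B, head=0, tape[-4..3]=01001110 (head:     ^)

Answer: B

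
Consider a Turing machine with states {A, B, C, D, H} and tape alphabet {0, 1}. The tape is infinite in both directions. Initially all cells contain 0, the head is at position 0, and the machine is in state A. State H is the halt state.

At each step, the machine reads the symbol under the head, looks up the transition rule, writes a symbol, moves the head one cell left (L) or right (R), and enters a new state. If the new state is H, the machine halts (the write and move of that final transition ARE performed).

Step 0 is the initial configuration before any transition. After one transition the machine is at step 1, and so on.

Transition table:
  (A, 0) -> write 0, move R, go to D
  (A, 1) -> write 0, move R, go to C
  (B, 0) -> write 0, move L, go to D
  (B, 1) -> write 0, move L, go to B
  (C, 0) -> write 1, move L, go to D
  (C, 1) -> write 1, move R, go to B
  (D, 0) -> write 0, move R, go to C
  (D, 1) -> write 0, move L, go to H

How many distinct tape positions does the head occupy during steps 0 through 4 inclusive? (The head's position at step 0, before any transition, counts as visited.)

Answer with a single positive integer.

Step 1: in state A at pos 0, read 0 -> (A,0)->write 0,move R,goto D. Now: state=D, head=1, tape[-1..2]=0000 (head:   ^)
Step 2: in state D at pos 1, read 0 -> (D,0)->write 0,move R,goto C. Now: state=C, head=2, tape[-1..3]=00000 (head:    ^)
Step 3: in state C at pos 2, read 0 -> (C,0)->write 1,move L,goto D. Now: state=D, head=1, tape[-1..3]=00010 (head:   ^)
Step 4: in state D at pos 1, read 0 -> (D,0)->write 0,move R,goto C. Now: state=C, head=2, tape[-1..3]=00010 (head:    ^)
Head positions at steps 0..4: starting at 0, distinct positions visited = {0, 1, 2} -> 3 position(s)

Answer: 3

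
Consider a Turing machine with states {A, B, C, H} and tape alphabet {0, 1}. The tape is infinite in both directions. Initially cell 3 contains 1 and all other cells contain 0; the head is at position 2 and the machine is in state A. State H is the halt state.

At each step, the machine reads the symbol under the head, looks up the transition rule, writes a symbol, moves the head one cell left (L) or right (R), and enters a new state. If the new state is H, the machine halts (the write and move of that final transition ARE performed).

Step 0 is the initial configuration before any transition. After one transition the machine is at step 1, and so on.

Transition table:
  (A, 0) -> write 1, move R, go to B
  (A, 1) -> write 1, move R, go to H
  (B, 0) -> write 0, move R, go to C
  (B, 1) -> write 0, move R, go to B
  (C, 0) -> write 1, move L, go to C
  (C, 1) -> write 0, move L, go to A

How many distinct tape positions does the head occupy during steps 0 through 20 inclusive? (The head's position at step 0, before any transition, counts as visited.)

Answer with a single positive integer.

Answer: 6

Derivation:
Step 1: in state A at pos 2, read 0 -> (A,0)->write 1,move R,goto B. Now: state=B, head=3, tape[1..4]=0110 (head:   ^)
Step 2: in state B at pos 3, read 1 -> (B,1)->write 0,move R,goto B. Now: state=B, head=4, tape[1..5]=01000 (head:    ^)
Step 3: in state B at pos 4, read 0 -> (B,0)->write 0,move R,goto C. Now: state=C, head=5, tape[1..6]=010000 (head:     ^)
Step 4: in state C at pos 5, read 0 -> (C,0)->write 1,move L,goto C. Now: state=C, head=4, tape[1..6]=010010 (head:    ^)
Step 5: in state C at pos 4, read 0 -> (C,0)->write 1,move L,goto C. Now: state=C, head=3, tape[1..6]=010110 (head:   ^)
Step 6: in state C at pos 3, read 0 -> (C,0)->write 1,move L,goto C. Now: state=C, head=2, tape[1..6]=011110 (head:  ^)
Step 7: in state C at pos 2, read 1 -> (C,1)->write 0,move L,goto A. Now: state=A, head=1, tape[0..6]=0001110 (head:  ^)
Step 8: in state A at pos 1, read 0 -> (A,0)->write 1,move R,goto B. Now: state=B, head=2, tape[0..6]=0101110 (head:   ^)
Step 9: in state B at pos 2, read 0 -> (B,0)->write 0,move R,goto C. Now: state=C, head=3, tape[0..6]=0101110 (head:    ^)
Step 10: in state C at pos 3, read 1 -> (C,1)->write 0,move L,goto A. Now: state=A, head=2, tape[0..6]=0100110 (head:   ^)
Step 11: in state A at pos 2, read 0 -> (A,0)->write 1,move R,goto B. Now: state=B, head=3, tape[0..6]=0110110 (head:    ^)
Step 12: in state B at pos 3, read 0 -> (B,0)->write 0,move R,goto C. Now: state=C, head=4, tape[0..6]=0110110 (head:     ^)
Step 13: in state C at pos 4, read 1 -> (C,1)->write 0,move L,goto A. Now: state=A, head=3, tape[0..6]=0110010 (head:    ^)
Step 14: in state A at pos 3, read 0 -> (A,0)->write 1,move R,goto B. Now: state=B, head=4, tape[0..6]=0111010 (head:     ^)
Step 15: in state B at pos 4, read 0 -> (B,0)->write 0,move R,goto C. Now: state=C, head=5, tape[0..6]=0111010 (head:      ^)
Step 16: in state C at pos 5, read 1 -> (C,1)->write 0,move L,goto A. Now: state=A, head=4, tape[0..6]=0111000 (head:     ^)
Step 17: in state A at pos 4, read 0 -> (A,0)->write 1,move R,goto B. Now: state=B, head=5, tape[0..6]=0111100 (head:      ^)
Step 18: in state B at pos 5, read 0 -> (B,0)->write 0,move R,goto C. Now: state=C, head=6, tape[0..7]=01111000 (head:       ^)
Step 19: in state C at pos 6, read 0 -> (C,0)->write 1,move L,goto C. Now: state=C, head=5, tape[0..7]=01111010 (head:      ^)
Step 20: in state C at pos 5, read 0 -> (C,0)->write 1,move L,goto C. Now: state=C, head=4, tape[0..7]=01111110 (head:     ^)
Head positions at steps 0..20: starting at 2, distinct positions visited = {1, 2, 3, 4, 5, 6} -> 6 position(s)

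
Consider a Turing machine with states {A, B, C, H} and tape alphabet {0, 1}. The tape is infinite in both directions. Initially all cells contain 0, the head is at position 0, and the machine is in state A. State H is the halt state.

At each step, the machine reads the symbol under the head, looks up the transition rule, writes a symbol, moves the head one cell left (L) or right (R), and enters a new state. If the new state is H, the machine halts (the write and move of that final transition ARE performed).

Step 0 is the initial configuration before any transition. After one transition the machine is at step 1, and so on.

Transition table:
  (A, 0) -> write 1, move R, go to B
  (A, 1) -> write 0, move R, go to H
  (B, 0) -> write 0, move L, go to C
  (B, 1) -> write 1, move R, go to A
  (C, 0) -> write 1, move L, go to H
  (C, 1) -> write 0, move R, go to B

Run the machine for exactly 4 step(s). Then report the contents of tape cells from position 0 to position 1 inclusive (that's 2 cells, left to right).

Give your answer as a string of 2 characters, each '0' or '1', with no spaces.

Step 1: in state A at pos 0, read 0 -> (A,0)->write 1,move R,goto B. Now: state=B, head=1, tape[-1..2]=0100 (head:   ^)
Step 2: in state B at pos 1, read 0 -> (B,0)->write 0,move L,goto C. Now: state=C, head=0, tape[-1..2]=0100 (head:  ^)
Step 3: in state C at pos 0, read 1 -> (C,1)->write 0,move R,goto B. Now: state=B, head=1, tape[-1..2]=0000 (head:   ^)
Step 4: in state B at pos 1, read 0 -> (B,0)->write 0,move L,goto C. Now: state=C, head=0, tape[-1..2]=0000 (head:  ^)

Answer: 00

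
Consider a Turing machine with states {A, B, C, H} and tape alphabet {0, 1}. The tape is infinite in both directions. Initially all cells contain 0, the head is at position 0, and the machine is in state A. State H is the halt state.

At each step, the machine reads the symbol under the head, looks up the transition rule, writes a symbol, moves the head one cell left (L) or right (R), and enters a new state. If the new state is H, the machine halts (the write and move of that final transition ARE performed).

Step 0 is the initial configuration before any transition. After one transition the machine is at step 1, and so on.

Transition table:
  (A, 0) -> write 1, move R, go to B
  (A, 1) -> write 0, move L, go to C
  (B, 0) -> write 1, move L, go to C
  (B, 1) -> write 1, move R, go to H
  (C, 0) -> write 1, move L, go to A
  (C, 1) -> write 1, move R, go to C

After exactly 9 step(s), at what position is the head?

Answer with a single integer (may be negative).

Step 1: in state A at pos 0, read 0 -> (A,0)->write 1,move R,goto B. Now: state=B, head=1, tape[-1..2]=0100 (head:   ^)
Step 2: in state B at pos 1, read 0 -> (B,0)->write 1,move L,goto C. Now: state=C, head=0, tape[-1..2]=0110 (head:  ^)
Step 3: in state C at pos 0, read 1 -> (C,1)->write 1,move R,goto C. Now: state=C, head=1, tape[-1..2]=0110 (head:   ^)
Step 4: in state C at pos 1, read 1 -> (C,1)->write 1,move R,goto C. Now: state=C, head=2, tape[-1..3]=01100 (head:    ^)
Step 5: in state C at pos 2, read 0 -> (C,0)->write 1,move L,goto A. Now: state=A, head=1, tape[-1..3]=01110 (head:   ^)
Step 6: in state A at pos 1, read 1 -> (A,1)->write 0,move L,goto C. Now: state=C, head=0, tape[-1..3]=01010 (head:  ^)
Step 7: in state C at pos 0, read 1 -> (C,1)->write 1,move R,goto C. Now: state=C, head=1, tape[-1..3]=01010 (head:   ^)
Step 8: in state C at pos 1, read 0 -> (C,0)->write 1,move L,goto A. Now: state=A, head=0, tape[-1..3]=01110 (head:  ^)
Step 9: in state A at pos 0, read 1 -> (A,1)->write 0,move L,goto C. Now: state=C, head=-1, tape[-2..3]=000110 (head:  ^)

Answer: -1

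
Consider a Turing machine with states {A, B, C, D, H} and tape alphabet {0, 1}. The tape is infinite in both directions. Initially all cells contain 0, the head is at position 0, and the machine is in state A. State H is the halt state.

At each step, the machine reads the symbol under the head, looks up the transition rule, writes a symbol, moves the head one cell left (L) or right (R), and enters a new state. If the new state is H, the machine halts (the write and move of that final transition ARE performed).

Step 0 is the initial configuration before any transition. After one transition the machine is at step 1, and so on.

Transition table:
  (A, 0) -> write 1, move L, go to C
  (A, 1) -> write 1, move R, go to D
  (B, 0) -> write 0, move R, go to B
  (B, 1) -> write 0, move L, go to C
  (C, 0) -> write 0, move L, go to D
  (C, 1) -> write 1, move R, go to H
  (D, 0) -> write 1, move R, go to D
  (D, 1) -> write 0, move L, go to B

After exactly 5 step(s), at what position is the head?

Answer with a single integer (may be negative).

Answer: -1

Derivation:
Step 1: in state A at pos 0, read 0 -> (A,0)->write 1,move L,goto C. Now: state=C, head=-1, tape[-2..1]=0010 (head:  ^)
Step 2: in state C at pos -1, read 0 -> (C,0)->write 0,move L,goto D. Now: state=D, head=-2, tape[-3..1]=00010 (head:  ^)
Step 3: in state D at pos -2, read 0 -> (D,0)->write 1,move R,goto D. Now: state=D, head=-1, tape[-3..1]=01010 (head:   ^)
Step 4: in state D at pos -1, read 0 -> (D,0)->write 1,move R,goto D. Now: state=D, head=0, tape[-3..1]=01110 (head:    ^)
Step 5: in state D at pos 0, read 1 -> (D,1)->write 0,move L,goto B. Now: state=B, head=-1, tape[-3..1]=01100 (head:   ^)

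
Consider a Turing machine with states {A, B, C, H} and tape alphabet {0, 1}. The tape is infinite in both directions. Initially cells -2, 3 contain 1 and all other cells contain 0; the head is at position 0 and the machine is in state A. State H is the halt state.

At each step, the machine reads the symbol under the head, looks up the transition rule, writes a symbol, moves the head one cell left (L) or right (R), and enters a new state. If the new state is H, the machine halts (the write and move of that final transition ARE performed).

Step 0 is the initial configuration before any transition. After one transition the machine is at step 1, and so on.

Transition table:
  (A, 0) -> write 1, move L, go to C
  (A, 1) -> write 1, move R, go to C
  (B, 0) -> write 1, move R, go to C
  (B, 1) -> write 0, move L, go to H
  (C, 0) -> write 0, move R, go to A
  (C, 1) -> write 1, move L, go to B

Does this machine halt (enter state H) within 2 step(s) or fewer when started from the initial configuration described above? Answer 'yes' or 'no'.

Answer: no

Derivation:
Step 1: in state A at pos 0, read 0 -> (A,0)->write 1,move L,goto C. Now: state=C, head=-1, tape[-3..4]=01010010 (head:   ^)
Step 2: in state C at pos -1, read 0 -> (C,0)->write 0,move R,goto A. Now: state=A, head=0, tape[-3..4]=01010010 (head:    ^)
After 2 step(s): state = A (not H) -> not halted within 2 -> no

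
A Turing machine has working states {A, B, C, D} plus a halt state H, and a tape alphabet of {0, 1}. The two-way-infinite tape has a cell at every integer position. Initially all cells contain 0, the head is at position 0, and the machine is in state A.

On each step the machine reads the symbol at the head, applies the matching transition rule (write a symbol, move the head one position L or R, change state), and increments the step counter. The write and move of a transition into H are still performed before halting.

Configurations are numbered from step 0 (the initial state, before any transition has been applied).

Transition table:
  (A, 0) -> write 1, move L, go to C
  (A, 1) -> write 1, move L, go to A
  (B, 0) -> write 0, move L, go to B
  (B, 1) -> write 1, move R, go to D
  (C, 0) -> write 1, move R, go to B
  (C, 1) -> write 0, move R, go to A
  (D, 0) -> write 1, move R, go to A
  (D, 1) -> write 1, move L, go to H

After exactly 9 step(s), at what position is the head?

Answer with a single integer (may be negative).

Step 1: in state A at pos 0, read 0 -> (A,0)->write 1,move L,goto C. Now: state=C, head=-1, tape[-2..1]=0010 (head:  ^)
Step 2: in state C at pos -1, read 0 -> (C,0)->write 1,move R,goto B. Now: state=B, head=0, tape[-2..1]=0110 (head:   ^)
Step 3: in state B at pos 0, read 1 -> (B,1)->write 1,move R,goto D. Now: state=D, head=1, tape[-2..2]=01100 (head:    ^)
Step 4: in state D at pos 1, read 0 -> (D,0)->write 1,move R,goto A. Now: state=A, head=2, tape[-2..3]=011100 (head:     ^)
Step 5: in state A at pos 2, read 0 -> (A,0)->write 1,move L,goto C. Now: state=C, head=1, tape[-2..3]=011110 (head:    ^)
Step 6: in state C at pos 1, read 1 -> (C,1)->write 0,move R,goto A. Now: state=A, head=2, tape[-2..3]=011010 (head:     ^)
Step 7: in state A at pos 2, read 1 -> (A,1)->write 1,move L,goto A. Now: state=A, head=1, tape[-2..3]=011010 (head:    ^)
Step 8: in state A at pos 1, read 0 -> (A,0)->write 1,move L,goto C. Now: state=C, head=0, tape[-2..3]=011110 (head:   ^)
Step 9: in state C at pos 0, read 1 -> (C,1)->write 0,move R,goto A. Now: state=A, head=1, tape[-2..3]=010110 (head:    ^)

Answer: 1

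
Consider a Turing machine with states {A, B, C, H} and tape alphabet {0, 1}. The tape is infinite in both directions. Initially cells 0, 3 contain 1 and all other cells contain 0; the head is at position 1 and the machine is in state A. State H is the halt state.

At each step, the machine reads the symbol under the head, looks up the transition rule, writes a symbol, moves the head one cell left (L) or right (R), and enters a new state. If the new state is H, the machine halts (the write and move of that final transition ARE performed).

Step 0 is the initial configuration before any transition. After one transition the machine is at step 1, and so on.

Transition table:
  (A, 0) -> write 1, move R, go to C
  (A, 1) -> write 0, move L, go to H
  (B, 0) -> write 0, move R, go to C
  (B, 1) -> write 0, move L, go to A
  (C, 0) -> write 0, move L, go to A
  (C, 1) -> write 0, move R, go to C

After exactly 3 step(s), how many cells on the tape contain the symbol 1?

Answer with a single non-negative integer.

Answer: 2

Derivation:
Step 1: in state A at pos 1, read 0 -> (A,0)->write 1,move R,goto C. Now: state=C, head=2, tape[-1..4]=011010 (head:    ^)
Step 2: in state C at pos 2, read 0 -> (C,0)->write 0,move L,goto A. Now: state=A, head=1, tape[-1..4]=011010 (head:   ^)
Step 3: in state A at pos 1, read 1 -> (A,1)->write 0,move L,goto H. Now: state=H, head=0, tape[-1..4]=010010 (head:  ^)
Cells containing 1 after step 3: {0, 3} -> 2 cell(s)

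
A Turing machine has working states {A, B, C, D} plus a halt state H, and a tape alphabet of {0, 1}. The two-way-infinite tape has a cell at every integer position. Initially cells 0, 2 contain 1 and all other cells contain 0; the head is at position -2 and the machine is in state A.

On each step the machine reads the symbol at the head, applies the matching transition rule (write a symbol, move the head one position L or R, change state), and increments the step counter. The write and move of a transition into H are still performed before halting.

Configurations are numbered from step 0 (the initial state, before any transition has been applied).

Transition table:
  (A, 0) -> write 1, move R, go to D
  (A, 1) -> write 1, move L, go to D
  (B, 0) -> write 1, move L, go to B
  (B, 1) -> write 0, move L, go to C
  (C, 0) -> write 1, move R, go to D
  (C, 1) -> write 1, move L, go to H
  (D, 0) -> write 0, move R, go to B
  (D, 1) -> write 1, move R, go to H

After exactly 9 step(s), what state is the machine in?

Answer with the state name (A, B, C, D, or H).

Answer: H

Derivation:
Step 1: in state A at pos -2, read 0 -> (A,0)->write 1,move R,goto D. Now: state=D, head=-1, tape[-3..3]=0101010 (head:   ^)
Step 2: in state D at pos -1, read 0 -> (D,0)->write 0,move R,goto B. Now: state=B, head=0, tape[-3..3]=0101010 (head:    ^)
Step 3: in state B at pos 0, read 1 -> (B,1)->write 0,move L,goto C. Now: state=C, head=-1, tape[-3..3]=0100010 (head:   ^)
Step 4: in state C at pos -1, read 0 -> (C,0)->write 1,move R,goto D. Now: state=D, head=0, tape[-3..3]=0110010 (head:    ^)
Step 5: in state D at pos 0, read 0 -> (D,0)->write 0,move R,goto B. Now: state=B, head=1, tape[-3..3]=0110010 (head:     ^)
Step 6: in state B at pos 1, read 0 -> (B,0)->write 1,move L,goto B. Now: state=B, head=0, tape[-3..3]=0110110 (head:    ^)
Step 7: in state B at pos 0, read 0 -> (B,0)->write 1,move L,goto B. Now: state=B, head=-1, tape[-3..3]=0111110 (head:   ^)
Step 8: in state B at pos -1, read 1 -> (B,1)->write 0,move L,goto C. Now: state=C, head=-2, tape[-3..3]=0101110 (head:  ^)
Step 9: in state C at pos -2, read 1 -> (C,1)->write 1,move L,goto H. Now: state=H, head=-3, tape[-4..3]=00101110 (head:  ^)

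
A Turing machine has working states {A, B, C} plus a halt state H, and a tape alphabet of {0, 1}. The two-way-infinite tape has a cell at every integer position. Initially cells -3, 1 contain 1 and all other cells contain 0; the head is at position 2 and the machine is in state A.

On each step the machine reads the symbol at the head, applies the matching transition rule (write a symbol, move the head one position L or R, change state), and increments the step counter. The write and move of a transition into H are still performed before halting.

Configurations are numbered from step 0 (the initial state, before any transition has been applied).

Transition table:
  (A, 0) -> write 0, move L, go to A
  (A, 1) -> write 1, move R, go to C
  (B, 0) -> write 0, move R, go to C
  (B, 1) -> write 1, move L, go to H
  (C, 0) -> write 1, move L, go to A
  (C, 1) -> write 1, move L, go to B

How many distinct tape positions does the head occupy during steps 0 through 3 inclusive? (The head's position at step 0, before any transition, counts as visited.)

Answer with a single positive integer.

Step 1: in state A at pos 2, read 0 -> (A,0)->write 0,move L,goto A. Now: state=A, head=1, tape[-4..3]=01000100 (head:      ^)
Step 2: in state A at pos 1, read 1 -> (A,1)->write 1,move R,goto C. Now: state=C, head=2, tape[-4..3]=01000100 (head:       ^)
Step 3: in state C at pos 2, read 0 -> (C,0)->write 1,move L,goto A. Now: state=A, head=1, tape[-4..3]=01000110 (head:      ^)
Head positions at steps 0..3: starting at 2, distinct positions visited = {1, 2} -> 2 position(s)

Answer: 2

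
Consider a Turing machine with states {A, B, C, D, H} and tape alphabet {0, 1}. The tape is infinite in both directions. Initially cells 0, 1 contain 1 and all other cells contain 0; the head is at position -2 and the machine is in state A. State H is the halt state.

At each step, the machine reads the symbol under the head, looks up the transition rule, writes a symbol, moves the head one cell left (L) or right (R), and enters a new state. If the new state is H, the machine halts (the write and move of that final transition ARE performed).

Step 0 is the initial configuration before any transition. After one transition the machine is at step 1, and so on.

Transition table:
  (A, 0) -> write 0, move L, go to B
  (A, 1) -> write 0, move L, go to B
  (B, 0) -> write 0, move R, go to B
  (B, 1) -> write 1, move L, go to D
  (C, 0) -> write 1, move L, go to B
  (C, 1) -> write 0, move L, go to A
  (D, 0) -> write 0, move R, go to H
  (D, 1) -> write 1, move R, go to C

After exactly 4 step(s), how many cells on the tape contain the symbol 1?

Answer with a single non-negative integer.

Step 1: in state A at pos -2, read 0 -> (A,0)->write 0,move L,goto B. Now: state=B, head=-3, tape[-4..2]=0000110 (head:  ^)
Step 2: in state B at pos -3, read 0 -> (B,0)->write 0,move R,goto B. Now: state=B, head=-2, tape[-4..2]=0000110 (head:   ^)
Step 3: in state B at pos -2, read 0 -> (B,0)->write 0,move R,goto B. Now: state=B, head=-1, tape[-4..2]=0000110 (head:    ^)
Step 4: in state B at pos -1, read 0 -> (B,0)->write 0,move R,goto B. Now: state=B, head=0, tape[-4..2]=0000110 (head:     ^)
Cells containing 1 after step 4: {0, 1} -> 2 cell(s)

Answer: 2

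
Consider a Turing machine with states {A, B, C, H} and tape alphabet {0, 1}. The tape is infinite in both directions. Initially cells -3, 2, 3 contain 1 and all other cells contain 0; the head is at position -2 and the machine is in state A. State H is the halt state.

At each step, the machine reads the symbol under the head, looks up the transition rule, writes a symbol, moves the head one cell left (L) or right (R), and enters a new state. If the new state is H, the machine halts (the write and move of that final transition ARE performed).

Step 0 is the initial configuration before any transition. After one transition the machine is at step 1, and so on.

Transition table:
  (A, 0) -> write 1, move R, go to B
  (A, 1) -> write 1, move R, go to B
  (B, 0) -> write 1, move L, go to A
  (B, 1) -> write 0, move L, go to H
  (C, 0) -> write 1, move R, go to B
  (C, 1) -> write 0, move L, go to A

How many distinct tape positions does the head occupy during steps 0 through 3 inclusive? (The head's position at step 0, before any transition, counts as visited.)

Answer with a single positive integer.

Answer: 2

Derivation:
Step 1: in state A at pos -2, read 0 -> (A,0)->write 1,move R,goto B. Now: state=B, head=-1, tape[-4..4]=011000110 (head:    ^)
Step 2: in state B at pos -1, read 0 -> (B,0)->write 1,move L,goto A. Now: state=A, head=-2, tape[-4..4]=011100110 (head:   ^)
Step 3: in state A at pos -2, read 1 -> (A,1)->write 1,move R,goto B. Now: state=B, head=-1, tape[-4..4]=011100110 (head:    ^)
Head positions at steps 0..3: starting at -2, distinct positions visited = {-2, -1} -> 2 position(s)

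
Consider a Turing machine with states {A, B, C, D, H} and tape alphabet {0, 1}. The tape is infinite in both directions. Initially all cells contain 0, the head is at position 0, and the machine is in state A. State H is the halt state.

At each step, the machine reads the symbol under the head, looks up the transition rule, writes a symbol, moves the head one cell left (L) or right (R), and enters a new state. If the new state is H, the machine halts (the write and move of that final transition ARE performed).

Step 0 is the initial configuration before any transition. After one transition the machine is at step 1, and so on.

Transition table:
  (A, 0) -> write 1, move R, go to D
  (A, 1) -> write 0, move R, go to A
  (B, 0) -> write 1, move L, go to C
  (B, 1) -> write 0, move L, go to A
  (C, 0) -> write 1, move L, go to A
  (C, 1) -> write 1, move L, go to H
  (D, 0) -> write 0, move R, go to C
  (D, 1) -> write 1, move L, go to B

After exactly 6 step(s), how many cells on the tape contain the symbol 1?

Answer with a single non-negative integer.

Step 1: in state A at pos 0, read 0 -> (A,0)->write 1,move R,goto D. Now: state=D, head=1, tape[-1..2]=0100 (head:   ^)
Step 2: in state D at pos 1, read 0 -> (D,0)->write 0,move R,goto C. Now: state=C, head=2, tape[-1..3]=01000 (head:    ^)
Step 3: in state C at pos 2, read 0 -> (C,0)->write 1,move L,goto A. Now: state=A, head=1, tape[-1..3]=01010 (head:   ^)
Step 4: in state A at pos 1, read 0 -> (A,0)->write 1,move R,goto D. Now: state=D, head=2, tape[-1..3]=01110 (head:    ^)
Step 5: in state D at pos 2, read 1 -> (D,1)->write 1,move L,goto B. Now: state=B, head=1, tape[-1..3]=01110 (head:   ^)
Step 6: in state B at pos 1, read 1 -> (B,1)->write 0,move L,goto A. Now: state=A, head=0, tape[-1..3]=01010 (head:  ^)
Cells containing 1 after step 6: {0, 2} -> 2 cell(s)

Answer: 2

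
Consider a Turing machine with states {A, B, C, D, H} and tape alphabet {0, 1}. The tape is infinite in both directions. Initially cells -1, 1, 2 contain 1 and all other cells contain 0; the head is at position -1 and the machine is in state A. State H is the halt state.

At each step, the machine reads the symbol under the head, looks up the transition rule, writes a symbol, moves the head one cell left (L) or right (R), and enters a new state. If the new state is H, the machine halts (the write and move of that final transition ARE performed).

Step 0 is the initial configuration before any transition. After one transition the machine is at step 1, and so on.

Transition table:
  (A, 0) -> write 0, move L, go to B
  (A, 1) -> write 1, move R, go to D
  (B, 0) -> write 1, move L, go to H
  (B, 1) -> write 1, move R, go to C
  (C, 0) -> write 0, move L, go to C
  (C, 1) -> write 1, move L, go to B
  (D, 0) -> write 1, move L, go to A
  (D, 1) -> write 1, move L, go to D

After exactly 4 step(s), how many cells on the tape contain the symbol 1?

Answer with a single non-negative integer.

Step 1: in state A at pos -1, read 1 -> (A,1)->write 1,move R,goto D. Now: state=D, head=0, tape[-2..3]=010110 (head:   ^)
Step 2: in state D at pos 0, read 0 -> (D,0)->write 1,move L,goto A. Now: state=A, head=-1, tape[-2..3]=011110 (head:  ^)
Step 3: in state A at pos -1, read 1 -> (A,1)->write 1,move R,goto D. Now: state=D, head=0, tape[-2..3]=011110 (head:   ^)
Step 4: in state D at pos 0, read 1 -> (D,1)->write 1,move L,goto D. Now: state=D, head=-1, tape[-2..3]=011110 (head:  ^)
Cells containing 1 after step 4: {-1, 0, 1, 2} -> 4 cell(s)

Answer: 4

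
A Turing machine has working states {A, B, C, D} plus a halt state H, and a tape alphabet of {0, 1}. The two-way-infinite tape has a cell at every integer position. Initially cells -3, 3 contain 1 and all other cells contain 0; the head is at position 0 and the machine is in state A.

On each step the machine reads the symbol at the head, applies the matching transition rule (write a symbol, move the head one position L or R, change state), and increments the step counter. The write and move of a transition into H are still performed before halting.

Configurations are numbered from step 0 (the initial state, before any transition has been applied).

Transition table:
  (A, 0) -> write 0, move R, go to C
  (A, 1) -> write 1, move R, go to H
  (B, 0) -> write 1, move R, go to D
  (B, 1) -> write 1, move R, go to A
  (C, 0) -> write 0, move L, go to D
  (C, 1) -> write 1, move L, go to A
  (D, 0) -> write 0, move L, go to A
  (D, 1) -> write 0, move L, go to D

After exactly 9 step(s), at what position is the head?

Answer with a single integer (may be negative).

Step 1: in state A at pos 0, read 0 -> (A,0)->write 0,move R,goto C. Now: state=C, head=1, tape[-4..4]=010000010 (head:      ^)
Step 2: in state C at pos 1, read 0 -> (C,0)->write 0,move L,goto D. Now: state=D, head=0, tape[-4..4]=010000010 (head:     ^)
Step 3: in state D at pos 0, read 0 -> (D,0)->write 0,move L,goto A. Now: state=A, head=-1, tape[-4..4]=010000010 (head:    ^)
Step 4: in state A at pos -1, read 0 -> (A,0)->write 0,move R,goto C. Now: state=C, head=0, tape[-4..4]=010000010 (head:     ^)
Step 5: in state C at pos 0, read 0 -> (C,0)->write 0,move L,goto D. Now: state=D, head=-1, tape[-4..4]=010000010 (head:    ^)
Step 6: in state D at pos -1, read 0 -> (D,0)->write 0,move L,goto A. Now: state=A, head=-2, tape[-4..4]=010000010 (head:   ^)
Step 7: in state A at pos -2, read 0 -> (A,0)->write 0,move R,goto C. Now: state=C, head=-1, tape[-4..4]=010000010 (head:    ^)
Step 8: in state C at pos -1, read 0 -> (C,0)->write 0,move L,goto D. Now: state=D, head=-2, tape[-4..4]=010000010 (head:   ^)
Step 9: in state D at pos -2, read 0 -> (D,0)->write 0,move L,goto A. Now: state=A, head=-3, tape[-4..4]=010000010 (head:  ^)

Answer: -3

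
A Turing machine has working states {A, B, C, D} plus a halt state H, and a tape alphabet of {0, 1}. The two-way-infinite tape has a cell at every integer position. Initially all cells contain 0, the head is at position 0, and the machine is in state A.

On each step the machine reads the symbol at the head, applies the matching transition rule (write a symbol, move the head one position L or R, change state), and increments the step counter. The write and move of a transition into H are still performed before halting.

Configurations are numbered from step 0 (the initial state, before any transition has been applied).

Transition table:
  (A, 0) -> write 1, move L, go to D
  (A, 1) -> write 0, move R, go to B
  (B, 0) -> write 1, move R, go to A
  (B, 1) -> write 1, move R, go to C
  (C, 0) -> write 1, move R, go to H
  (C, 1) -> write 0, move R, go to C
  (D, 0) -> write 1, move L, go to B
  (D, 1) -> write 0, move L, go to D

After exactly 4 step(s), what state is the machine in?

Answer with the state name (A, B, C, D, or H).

Answer: B

Derivation:
Step 1: in state A at pos 0, read 0 -> (A,0)->write 1,move L,goto D. Now: state=D, head=-1, tape[-2..1]=0010 (head:  ^)
Step 2: in state D at pos -1, read 0 -> (D,0)->write 1,move L,goto B. Now: state=B, head=-2, tape[-3..1]=00110 (head:  ^)
Step 3: in state B at pos -2, read 0 -> (B,0)->write 1,move R,goto A. Now: state=A, head=-1, tape[-3..1]=01110 (head:   ^)
Step 4: in state A at pos -1, read 1 -> (A,1)->write 0,move R,goto B. Now: state=B, head=0, tape[-3..1]=01010 (head:    ^)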